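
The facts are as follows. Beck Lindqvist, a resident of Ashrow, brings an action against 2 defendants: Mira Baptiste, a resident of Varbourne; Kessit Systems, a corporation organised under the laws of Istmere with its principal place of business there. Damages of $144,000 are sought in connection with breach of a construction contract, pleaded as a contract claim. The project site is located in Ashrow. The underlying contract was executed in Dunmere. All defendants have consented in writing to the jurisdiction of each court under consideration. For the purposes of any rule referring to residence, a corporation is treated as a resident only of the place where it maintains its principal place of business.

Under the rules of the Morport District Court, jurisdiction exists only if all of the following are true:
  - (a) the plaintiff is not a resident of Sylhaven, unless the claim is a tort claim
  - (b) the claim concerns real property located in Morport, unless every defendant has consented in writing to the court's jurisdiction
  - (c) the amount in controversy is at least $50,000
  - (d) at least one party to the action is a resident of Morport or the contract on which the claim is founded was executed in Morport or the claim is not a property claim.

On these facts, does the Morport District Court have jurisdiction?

Yes

The Morport District Court:
  (a) The plaintiff resides in Ashrow, which is not Sylhaven. Condition met.
  (b) The claim does not concern real property. However, every defendant has filed written consent, so the 'unless' proviso supplies this condition. Satisfied.
  (c) The amount in controversy is 144,000 dollars, which meets the USD 50,000 floor. Met.
  (d) The claim is a contract claim, not a property claim, so one alternative holds. Condition met.
  → All conditions met; jurisdiction exists.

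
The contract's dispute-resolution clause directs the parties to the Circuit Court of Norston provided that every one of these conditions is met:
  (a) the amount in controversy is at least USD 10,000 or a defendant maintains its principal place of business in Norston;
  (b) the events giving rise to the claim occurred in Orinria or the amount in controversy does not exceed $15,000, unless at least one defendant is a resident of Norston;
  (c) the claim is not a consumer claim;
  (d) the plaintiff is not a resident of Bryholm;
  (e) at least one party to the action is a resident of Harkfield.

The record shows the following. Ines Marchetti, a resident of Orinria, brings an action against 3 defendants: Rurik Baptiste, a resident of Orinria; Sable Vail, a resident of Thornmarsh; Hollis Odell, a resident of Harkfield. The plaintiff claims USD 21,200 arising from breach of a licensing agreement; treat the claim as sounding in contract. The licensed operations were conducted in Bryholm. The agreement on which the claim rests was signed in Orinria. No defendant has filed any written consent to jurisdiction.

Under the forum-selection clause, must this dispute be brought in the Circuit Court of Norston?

The Circuit Court of Norston:
  (a) The amount in controversy is $21,200, which meets the USD 10,000 floor — that alternative is enough. Satisfied.
  (b) The operative events occurred in Bryholm, not Orinria; the amount in controversy is $21,200, above the USD 15,000 ceiling — none of the alternatives is met. The proviso offers no rescue either, since no defendant resides in Norston (they reside in Orinria, Thornmarsh, Harkfield). Condition not met.
  (c) The claim is a contract claim, not a consumer claim. Met.
  (d) The plaintiff resides in Orinria, which is not Bryholm. Condition met.
  (e) Hollis Odell resides in Harkfield. Satisfied.
  → The clause does not apply.

No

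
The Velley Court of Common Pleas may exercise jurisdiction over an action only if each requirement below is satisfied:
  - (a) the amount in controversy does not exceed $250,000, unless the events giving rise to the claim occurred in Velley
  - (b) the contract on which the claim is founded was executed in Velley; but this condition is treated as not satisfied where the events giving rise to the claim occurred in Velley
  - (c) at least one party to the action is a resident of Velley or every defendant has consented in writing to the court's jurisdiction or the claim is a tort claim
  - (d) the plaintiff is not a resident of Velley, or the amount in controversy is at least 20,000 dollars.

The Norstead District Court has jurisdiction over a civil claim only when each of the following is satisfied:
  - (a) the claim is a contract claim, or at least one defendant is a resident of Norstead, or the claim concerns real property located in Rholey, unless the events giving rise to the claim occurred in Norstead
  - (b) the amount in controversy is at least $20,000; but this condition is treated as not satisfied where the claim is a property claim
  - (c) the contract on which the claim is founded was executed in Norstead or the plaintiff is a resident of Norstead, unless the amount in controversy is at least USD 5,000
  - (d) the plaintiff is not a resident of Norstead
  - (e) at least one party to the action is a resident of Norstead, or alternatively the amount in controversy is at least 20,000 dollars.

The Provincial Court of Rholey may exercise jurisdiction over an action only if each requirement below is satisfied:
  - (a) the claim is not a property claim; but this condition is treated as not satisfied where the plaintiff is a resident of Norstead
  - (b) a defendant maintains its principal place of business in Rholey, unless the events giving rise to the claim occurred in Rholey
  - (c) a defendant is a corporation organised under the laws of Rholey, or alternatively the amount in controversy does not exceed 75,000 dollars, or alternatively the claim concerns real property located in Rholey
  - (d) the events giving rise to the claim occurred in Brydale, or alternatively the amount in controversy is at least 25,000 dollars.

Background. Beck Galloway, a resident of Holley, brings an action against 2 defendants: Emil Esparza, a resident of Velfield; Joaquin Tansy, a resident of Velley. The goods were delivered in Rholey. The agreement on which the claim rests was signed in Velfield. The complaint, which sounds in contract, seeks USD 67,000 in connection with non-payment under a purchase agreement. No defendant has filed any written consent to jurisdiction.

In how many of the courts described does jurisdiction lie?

The Velley Court of Common Pleas:
  (a) The amount in controversy is 67,000 dollars, within the 250,000 dollars ceiling. Condition met.
  (b) The contract was executed in Velfield, not Velley. Condition not met.
  (c) Joaquin Tansy resides in Velley — that alternative is enough. Condition met.
  (d) The plaintiff resides in Holley, which is not Velley, which satisfies one of the alternatives. Satisfied.
  → The court lacks jurisdiction.
The Norstead District Court:
  (a) The claim is a contract claim, so this disjunct is met. Satisfied.
  (b) The amount in controversy is 67,000 dollars, which meets the $20,000 floor. The exception is not triggered, since the claim is a contract claim, not a property claim. Satisfied.
  (c) The contract was executed in Velfield, not Norstead; the plaintiff resides in Holley, not Norstead — none of the alternatives is met. However, the amount in controversy is $67,000, which meets the 5,000 dollars floor, so the 'unless' proviso supplies this condition. Satisfied.
  (d) The plaintiff resides in Holley, which is not Norstead. Condition met.
  (e) The amount in controversy is USD 67,000, which meets the 20,000 dollars floor, which satisfies one of the alternatives. Satisfied.
  → The court has jurisdiction.
The Provincial Court of Rholey:
  (a) The claim is a contract claim, not a property claim. And the carve-out is inapplicable — the plaintiff resides in Holley, not Norstead. Met.
  (b) No defendant is a corporation. But the operative events occurred in Rholey, and the 'unless' clause therefore excuses the requirement. Met.
  (c) The amount in controversy is USD 67,000, within the 75,000 dollars ceiling, so this disjunct is met. Satisfied.
  (d) The amount in controversy is 67,000 dollars, which meets the 25,000 dollars floor, which satisfies one of the alternatives. Met.
  → Jurisdiction lies.
Courts with jurisdiction: the Norstead District Court, the Provincial Court of Rholey — 2 in total.

2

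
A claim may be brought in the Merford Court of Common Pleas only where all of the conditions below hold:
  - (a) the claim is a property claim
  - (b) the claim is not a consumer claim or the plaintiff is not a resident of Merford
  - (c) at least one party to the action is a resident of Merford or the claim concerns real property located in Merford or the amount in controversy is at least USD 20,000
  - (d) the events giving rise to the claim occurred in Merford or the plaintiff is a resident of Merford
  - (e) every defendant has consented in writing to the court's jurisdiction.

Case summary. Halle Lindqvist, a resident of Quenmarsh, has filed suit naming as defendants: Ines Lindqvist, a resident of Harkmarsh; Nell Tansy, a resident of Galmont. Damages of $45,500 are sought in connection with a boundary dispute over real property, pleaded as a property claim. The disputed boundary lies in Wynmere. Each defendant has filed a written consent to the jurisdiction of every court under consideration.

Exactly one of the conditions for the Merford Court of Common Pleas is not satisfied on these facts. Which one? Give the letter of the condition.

The Merford Court of Common Pleas:
  (a) The claim is a property claim. Met.
  (b) The claim is a property claim, not a consumer claim, so this disjunct is met. Satisfied.
  (c) The amount in controversy is $45,500, which meets the USD 20,000 floor, which satisfies one of the alternatives. Met.
  (d) The operative events occurred in Wynmere, not Merford; the plaintiff resides in Quenmarsh, not Merford — none of the alternatives is met. Not satisfied.
  (e) Every defendant has filed written consent. Condition met.
Only condition (d) fails.

(d)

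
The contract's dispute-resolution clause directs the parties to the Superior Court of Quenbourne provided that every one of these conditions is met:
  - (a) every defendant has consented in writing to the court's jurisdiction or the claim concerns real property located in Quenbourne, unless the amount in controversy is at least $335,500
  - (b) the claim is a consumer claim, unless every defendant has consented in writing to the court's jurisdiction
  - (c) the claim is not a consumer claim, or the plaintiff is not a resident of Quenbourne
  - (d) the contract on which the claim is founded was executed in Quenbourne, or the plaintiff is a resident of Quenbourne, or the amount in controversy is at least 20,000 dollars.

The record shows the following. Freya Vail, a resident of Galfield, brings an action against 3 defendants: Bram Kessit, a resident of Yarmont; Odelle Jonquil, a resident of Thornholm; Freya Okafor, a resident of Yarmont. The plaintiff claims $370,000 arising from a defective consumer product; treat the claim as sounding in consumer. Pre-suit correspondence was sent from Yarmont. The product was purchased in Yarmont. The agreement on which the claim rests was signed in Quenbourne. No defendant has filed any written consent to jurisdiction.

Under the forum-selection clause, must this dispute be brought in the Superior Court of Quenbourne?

Yes

The Superior Court of Quenbourne:
  (a) No such written consent has been filed; the claim does not concern real property — none of the alternatives is met. The proviso rescues it, though: the amount in controversy is $370,000, which meets the 335,500 dollars floor. Condition met.
  (b) The claim is a consumer claim. Met.
  (c) The plaintiff resides in Galfield, which is not Quenbourne, so one alternative holds. Condition met.
  (d) The contract was executed in Quenbourne, so this disjunct is met. Met.
  → Forum clause is triggered.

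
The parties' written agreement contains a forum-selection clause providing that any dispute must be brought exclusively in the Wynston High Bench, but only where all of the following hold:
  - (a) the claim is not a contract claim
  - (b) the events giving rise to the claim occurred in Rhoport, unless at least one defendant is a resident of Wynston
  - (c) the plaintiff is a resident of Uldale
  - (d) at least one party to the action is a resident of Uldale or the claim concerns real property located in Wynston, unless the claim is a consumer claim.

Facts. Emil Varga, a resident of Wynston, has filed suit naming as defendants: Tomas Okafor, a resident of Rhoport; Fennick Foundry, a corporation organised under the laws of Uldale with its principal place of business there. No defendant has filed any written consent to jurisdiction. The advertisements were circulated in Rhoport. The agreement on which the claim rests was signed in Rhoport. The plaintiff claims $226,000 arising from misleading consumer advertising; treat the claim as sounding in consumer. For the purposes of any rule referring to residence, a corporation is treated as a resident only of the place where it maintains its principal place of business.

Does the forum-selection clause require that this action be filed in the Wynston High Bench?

No

The Wynston High Bench:
  (a) The claim is a consumer claim, not a contract claim. Satisfied.
  (b) The operative events occurred in Rhoport. Met.
  (c) The plaintiff resides in Wynston, not Uldale. Not met.
  (d) Fennick Foundry resides in Uldale, so this disjunct is met. Met.
  → The clause does not apply.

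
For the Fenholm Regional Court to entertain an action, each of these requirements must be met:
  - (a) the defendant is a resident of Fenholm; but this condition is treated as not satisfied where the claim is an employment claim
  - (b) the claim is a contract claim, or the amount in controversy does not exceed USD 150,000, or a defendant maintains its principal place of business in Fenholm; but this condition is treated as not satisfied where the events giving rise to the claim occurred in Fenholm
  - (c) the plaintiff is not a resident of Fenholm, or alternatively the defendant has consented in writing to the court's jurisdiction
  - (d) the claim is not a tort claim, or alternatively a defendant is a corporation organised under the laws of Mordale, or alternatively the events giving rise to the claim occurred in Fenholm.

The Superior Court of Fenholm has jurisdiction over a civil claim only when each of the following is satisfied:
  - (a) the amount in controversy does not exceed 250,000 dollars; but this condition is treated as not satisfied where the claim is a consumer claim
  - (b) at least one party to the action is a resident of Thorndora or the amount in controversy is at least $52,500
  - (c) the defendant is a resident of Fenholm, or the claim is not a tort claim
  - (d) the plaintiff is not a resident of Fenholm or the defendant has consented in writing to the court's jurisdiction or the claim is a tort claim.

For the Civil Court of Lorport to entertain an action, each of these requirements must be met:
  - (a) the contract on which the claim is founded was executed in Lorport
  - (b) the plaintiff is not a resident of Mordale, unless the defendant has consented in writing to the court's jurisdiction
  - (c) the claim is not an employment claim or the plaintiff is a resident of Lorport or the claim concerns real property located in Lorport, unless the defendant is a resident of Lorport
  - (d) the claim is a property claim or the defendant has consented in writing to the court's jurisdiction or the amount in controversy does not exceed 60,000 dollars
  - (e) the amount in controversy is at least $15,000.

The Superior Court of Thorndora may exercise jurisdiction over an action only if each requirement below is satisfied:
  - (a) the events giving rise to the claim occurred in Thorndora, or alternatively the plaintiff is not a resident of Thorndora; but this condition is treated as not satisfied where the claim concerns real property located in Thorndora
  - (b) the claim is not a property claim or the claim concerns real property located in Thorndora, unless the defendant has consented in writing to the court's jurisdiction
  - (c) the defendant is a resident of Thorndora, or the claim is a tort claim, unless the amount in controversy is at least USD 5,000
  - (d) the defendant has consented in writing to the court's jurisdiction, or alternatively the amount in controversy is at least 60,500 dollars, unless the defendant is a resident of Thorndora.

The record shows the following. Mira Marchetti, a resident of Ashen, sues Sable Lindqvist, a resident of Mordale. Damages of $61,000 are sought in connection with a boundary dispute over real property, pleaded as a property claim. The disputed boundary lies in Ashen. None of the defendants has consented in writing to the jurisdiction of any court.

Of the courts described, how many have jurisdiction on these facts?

1

The Fenholm Regional Court:
  (a) The defendant resides in Mordale, not Fenholm. Condition not met.
  (b) The amount in controversy is $61,000, within the 150,000 dollars ceiling, so one alternative holds. And the carve-out is inapplicable — the operative events occurred in Ashen, not Fenholm. Condition met.
  (c) The plaintiff resides in Ashen, which is not Fenholm, so this disjunct is met. Satisfied.
  (d) The claim is a property claim, not a tort claim, so this disjunct is met. Condition met.
  → The court lacks jurisdiction.
The Superior Court of Fenholm:
  (a) The amount in controversy is 61,000 dollars, within the USD 250,000 ceiling. The carve-out does not apply: the claim is a property claim, not a consumer claim. Met.
  (b) The amount in controversy is $61,000, which meets the 52,500 dollars floor, which satisfies one of the alternatives. Condition met.
  (c) The claim is a property claim, not a tort claim — that alternative is enough. Met.
  (d) The plaintiff resides in Ashen, which is not Fenholm, which satisfies one of the alternatives. Met.
  → All conditions met; jurisdiction exists.
The Civil Court of Lorport:
  (a) No contract (and hence no place of execution) is alleged. Fails.
  (b) The plaintiff resides in Ashen, which is not Mordale. Met.
  (c) The claim is a property claim, not an employment claim — that alternative is enough. Satisfied.
  (d) The claim is a property claim, which satisfies one of the alternatives. Condition met.
  (e) The amount in controversy is USD 61,000, which meets the $15,000 floor. Satisfied.
  → No jurisdiction.
The Superior Court of Thorndora:
  (a) The plaintiff resides in Ashen, which is not Thorndora, so one alternative holds. The exception is not triggered, since the property lies in Ashen, not Thorndora. Satisfied.
  (b) The claim is a property claim; the property lies in Ashen, not Thorndora — no alternative holds. And no such written consent has been filed, so the proviso does not save it. Fails.
  (c) The defendant resides in Mordale, not Thorndora; the claim is a property claim, not a tort claim — every alternative fails. However, the amount in controversy is USD 61,000, which meets the 5,000 dollars floor, so the 'unless' proviso supplies this condition. Satisfied.
  (d) The amount in controversy is $61,000, which meets the $60,500 floor, so one alternative holds. Condition met.
  → At least one condition fails; no jurisdiction.
Courts with jurisdiction: the Superior Court of Fenholm — 1 in total.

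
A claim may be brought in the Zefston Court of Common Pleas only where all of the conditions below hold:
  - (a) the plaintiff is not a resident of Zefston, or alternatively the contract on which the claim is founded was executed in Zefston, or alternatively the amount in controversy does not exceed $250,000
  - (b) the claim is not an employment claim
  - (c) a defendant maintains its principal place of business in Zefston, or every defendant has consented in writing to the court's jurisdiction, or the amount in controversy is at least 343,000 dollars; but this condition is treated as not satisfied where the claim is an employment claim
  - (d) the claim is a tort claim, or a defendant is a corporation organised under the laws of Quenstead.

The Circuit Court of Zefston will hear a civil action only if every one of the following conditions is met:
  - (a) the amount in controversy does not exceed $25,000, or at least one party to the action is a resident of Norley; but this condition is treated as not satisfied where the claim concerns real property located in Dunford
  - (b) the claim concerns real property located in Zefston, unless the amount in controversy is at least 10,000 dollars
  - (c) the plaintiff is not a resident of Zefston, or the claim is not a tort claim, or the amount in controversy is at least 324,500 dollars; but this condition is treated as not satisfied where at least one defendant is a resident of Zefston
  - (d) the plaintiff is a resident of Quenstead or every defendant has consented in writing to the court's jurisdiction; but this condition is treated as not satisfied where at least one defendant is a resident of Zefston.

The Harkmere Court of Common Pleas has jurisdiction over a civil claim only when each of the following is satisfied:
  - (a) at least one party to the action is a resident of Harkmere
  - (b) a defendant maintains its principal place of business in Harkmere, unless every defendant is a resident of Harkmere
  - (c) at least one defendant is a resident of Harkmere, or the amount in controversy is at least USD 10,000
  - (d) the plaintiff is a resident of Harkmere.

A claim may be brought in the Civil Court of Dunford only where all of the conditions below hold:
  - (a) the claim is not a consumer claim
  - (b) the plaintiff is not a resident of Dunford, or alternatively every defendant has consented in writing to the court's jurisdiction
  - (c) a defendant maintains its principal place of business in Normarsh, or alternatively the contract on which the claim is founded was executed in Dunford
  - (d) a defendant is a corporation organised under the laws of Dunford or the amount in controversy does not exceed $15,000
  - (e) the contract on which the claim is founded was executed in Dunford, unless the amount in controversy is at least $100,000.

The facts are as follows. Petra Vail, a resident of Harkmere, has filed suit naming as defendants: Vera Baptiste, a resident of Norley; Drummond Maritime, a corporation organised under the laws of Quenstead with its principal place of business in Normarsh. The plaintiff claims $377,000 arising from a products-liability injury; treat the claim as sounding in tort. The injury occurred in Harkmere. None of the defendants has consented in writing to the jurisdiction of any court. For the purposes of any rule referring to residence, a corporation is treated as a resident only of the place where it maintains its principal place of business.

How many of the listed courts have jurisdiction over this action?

The Zefston Court of Common Pleas:
  (a) The plaintiff resides in Harkmere, which is not Zefston — that alternative is enough. Satisfied.
  (b) The claim is a tort claim, not an employment claim. Satisfied.
  (c) The amount in controversy is 377,000 dollars, which meets the USD 343,000 floor, so one alternative holds. And the carve-out is inapplicable — the claim is a tort claim, not an employment claim. Met.
  (d) The claim is a tort claim — that alternative is enough. Met.
  → Every requirement is satisfied — jurisdiction.
The Circuit Court of Zefston:
  (a) Vera Baptiste resides in Norley, so this disjunct is met. The carve-out does not apply: the claim does not concern real property. Condition met.
  (b) The claim does not concern real property. However, the amount in controversy is $377,000, which meets the USD 10,000 floor, so the 'unless' proviso supplies this condition. Met.
  (c) The plaintiff resides in Harkmere, which is not Zefston — that alternative is enough. The carve-out does not apply: no defendant resides in Zefston (they reside in Norley, Normarsh). Condition met.
  (d) The plaintiff resides in Harkmere, not Quenstead; no such written consent has been filed — every alternative fails. Not met.
  → Not every requirement is met — no jurisdiction.
The Harkmere Court of Common Pleas:
  (a) Petra Vail resides in Harkmere. Met.
  (b) The corporate defendant(s) have their principal place of business in Normarsh, not Harkmere. And the defendants reside as follows — Vera Baptiste in Norley, Drummond Maritime in Normarsh — not all in Harkmere, so the proviso does not save it. Not met.
  (c) The amount in controversy is $377,000, which meets the 10,000 dollars floor, so this disjunct is met. Satisfied.
  (d) The plaintiff resides in Harkmere. Met.
  → Not every requirement is met — no jurisdiction.
The Civil Court of Dunford:
  (a) The claim is a tort claim, not a consumer claim. Condition met.
  (b) The plaintiff resides in Harkmere, which is not Dunford, so this disjunct is met. Met.
  (c) Drummond Maritime has its principal place of business in Normarsh, which satisfies one of the alternatives. Met.
  (d) The corporate defendant(s) are organised in Quenstead, not Dunford; the amount in controversy is 377,000 dollars, above the USD 15,000 ceiling — none of the alternatives is met. Not met.
  (e) No contract (and hence no place of execution) is alleged. However, the amount in controversy is USD 377,000, which meets the $100,000 floor, so the 'unless' proviso supplies this condition. Satisfied.
  → At least one condition fails; no jurisdiction.
Courts with jurisdiction: the Zefston Court of Common Pleas — 1 in total.

1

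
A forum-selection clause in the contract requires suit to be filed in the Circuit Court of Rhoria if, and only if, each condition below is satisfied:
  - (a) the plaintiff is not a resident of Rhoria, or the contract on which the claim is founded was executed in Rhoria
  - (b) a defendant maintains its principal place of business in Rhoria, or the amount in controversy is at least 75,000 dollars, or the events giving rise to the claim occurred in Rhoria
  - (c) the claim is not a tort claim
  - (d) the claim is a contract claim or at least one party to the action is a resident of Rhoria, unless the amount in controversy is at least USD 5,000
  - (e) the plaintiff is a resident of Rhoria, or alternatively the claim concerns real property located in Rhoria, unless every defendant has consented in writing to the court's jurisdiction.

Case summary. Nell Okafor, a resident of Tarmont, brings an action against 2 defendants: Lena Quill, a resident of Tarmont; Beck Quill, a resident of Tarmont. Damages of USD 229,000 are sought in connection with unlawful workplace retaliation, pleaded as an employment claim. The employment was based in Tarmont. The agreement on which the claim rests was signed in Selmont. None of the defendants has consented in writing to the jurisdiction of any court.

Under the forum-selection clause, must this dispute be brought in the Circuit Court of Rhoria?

No

The Circuit Court of Rhoria:
  (a) The plaintiff resides in Tarmont, which is not Rhoria, so one alternative holds. Met.
  (b) The amount in controversy is USD 229,000, which meets the 75,000 dollars floor — that alternative is enough. Satisfied.
  (c) The claim is an employment claim, not a tort claim. Condition met.
  (d) The claim is an employment claim, not a contract claim; no party resides in Rhoria — no alternative holds. However, the amount in controversy is USD 229,000, which meets the $5,000 floor, so the 'unless' proviso supplies this condition. Met.
  (e) The plaintiff resides in Tarmont, not Rhoria; the claim does not concern real property — every alternative fails. The proviso offers no rescue either, since no such written consent has been filed. Not satisfied.
  → Forum clause is not triggered.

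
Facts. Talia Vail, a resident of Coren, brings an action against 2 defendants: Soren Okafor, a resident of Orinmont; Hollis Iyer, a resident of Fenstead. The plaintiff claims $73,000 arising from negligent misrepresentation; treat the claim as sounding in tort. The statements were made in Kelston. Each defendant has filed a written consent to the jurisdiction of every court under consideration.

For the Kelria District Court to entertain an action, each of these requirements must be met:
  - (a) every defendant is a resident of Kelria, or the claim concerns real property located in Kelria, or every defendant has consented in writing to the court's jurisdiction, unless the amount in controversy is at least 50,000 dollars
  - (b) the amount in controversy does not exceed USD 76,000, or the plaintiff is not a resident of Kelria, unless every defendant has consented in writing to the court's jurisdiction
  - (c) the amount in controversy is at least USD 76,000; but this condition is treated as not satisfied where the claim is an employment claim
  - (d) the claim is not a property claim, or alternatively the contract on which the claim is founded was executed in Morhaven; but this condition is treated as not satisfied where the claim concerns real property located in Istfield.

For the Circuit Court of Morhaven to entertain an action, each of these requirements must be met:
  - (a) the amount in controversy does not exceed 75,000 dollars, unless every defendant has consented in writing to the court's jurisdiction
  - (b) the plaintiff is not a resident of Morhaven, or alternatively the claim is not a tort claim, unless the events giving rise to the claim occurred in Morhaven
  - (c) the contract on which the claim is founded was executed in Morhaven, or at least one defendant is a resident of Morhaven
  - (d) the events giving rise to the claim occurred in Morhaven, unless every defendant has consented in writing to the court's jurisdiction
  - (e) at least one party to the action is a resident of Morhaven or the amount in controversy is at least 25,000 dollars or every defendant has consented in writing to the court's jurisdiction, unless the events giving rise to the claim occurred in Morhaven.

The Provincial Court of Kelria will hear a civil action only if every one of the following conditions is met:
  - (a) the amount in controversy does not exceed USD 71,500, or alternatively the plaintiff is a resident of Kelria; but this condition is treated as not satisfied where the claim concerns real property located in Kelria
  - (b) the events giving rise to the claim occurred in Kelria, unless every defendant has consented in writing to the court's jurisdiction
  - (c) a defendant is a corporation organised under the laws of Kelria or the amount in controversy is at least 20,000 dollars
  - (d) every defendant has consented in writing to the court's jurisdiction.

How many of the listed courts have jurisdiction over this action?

The Kelria District Court:
  (a) Every defendant has filed written consent, so one alternative holds. Condition met.
  (b) The amount in controversy is 73,000 dollars, within the USD 76,000 ceiling, so this disjunct is met. Satisfied.
  (c) The amount in controversy is USD 73,000, below the USD 76,000 floor. Not met.
  (d) The claim is a tort claim, not a property claim — that alternative is enough. And the carve-out is inapplicable — the claim does not concern real property. Satisfied.
  → At least one condition fails; no jurisdiction.
The Circuit Court of Morhaven:
  (a) The amount in controversy is USD 73,000, within the USD 75,000 ceiling. Satisfied.
  (b) The plaintiff resides in Coren, which is not Morhaven, so this disjunct is met. Satisfied.
  (c) No contract (and hence no place of execution) is alleged; no defendant resides in Morhaven (they reside in Orinmont, Fenstead) — none of the alternatives is met. Condition not met.
  (d) The operative events occurred in Kelston, not Morhaven. However, every defendant has filed written consent, so the 'unless' proviso supplies this condition. Satisfied.
  (e) The amount in controversy is $73,000, which meets the USD 25,000 floor, so one alternative holds. Condition met.
  → No jurisdiction.
The Provincial Court of Kelria:
  (a) The amount in controversy is USD 73,000, above the 71,500 dollars ceiling; the plaintiff resides in Coren, not Kelria — none of the alternatives is met. Condition not met.
  (b) The operative events occurred in Kelston, not Kelria. But every defendant has filed written consent, and the 'unless' clause therefore excuses the requirement. Condition met.
  (c) The amount in controversy is 73,000 dollars, which meets the USD 20,000 floor — that alternative is enough. Condition met.
  (d) Every defendant has filed written consent. Satisfied.
  → At least one condition fails; no jurisdiction.
No court satisfies all of its conditions.

0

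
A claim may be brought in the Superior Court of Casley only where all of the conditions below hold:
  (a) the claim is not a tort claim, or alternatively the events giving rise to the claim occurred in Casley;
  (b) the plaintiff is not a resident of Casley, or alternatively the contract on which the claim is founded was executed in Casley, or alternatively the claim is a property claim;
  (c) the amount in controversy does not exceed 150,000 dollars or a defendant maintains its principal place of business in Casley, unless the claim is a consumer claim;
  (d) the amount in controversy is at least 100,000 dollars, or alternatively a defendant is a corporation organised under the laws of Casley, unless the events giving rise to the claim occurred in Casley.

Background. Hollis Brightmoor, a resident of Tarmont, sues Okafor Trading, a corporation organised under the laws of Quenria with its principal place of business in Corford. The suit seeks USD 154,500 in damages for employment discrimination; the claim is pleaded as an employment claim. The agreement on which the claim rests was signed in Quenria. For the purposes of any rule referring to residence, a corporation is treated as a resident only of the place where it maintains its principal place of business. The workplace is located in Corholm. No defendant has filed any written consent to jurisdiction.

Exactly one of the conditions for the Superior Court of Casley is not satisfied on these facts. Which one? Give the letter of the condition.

The Superior Court of Casley:
  (a) The claim is an employment claim, not a tort claim, so one alternative holds. Satisfied.
  (b) The plaintiff resides in Tarmont, which is not Casley, so this disjunct is met. Met.
  (c) The amount in controversy is USD 154,500, above the $150,000 ceiling; the corporate defendant(s) have their principal place of business in Corford, not Casley — no alternative holds. Nor does the 'unless' clause help: the claim is an employment claim, not a consumer claim. Not met.
  (d) The amount in controversy is $154,500, which meets the 100,000 dollars floor — that alternative is enough. Satisfied.
Only condition (c) fails.

(c)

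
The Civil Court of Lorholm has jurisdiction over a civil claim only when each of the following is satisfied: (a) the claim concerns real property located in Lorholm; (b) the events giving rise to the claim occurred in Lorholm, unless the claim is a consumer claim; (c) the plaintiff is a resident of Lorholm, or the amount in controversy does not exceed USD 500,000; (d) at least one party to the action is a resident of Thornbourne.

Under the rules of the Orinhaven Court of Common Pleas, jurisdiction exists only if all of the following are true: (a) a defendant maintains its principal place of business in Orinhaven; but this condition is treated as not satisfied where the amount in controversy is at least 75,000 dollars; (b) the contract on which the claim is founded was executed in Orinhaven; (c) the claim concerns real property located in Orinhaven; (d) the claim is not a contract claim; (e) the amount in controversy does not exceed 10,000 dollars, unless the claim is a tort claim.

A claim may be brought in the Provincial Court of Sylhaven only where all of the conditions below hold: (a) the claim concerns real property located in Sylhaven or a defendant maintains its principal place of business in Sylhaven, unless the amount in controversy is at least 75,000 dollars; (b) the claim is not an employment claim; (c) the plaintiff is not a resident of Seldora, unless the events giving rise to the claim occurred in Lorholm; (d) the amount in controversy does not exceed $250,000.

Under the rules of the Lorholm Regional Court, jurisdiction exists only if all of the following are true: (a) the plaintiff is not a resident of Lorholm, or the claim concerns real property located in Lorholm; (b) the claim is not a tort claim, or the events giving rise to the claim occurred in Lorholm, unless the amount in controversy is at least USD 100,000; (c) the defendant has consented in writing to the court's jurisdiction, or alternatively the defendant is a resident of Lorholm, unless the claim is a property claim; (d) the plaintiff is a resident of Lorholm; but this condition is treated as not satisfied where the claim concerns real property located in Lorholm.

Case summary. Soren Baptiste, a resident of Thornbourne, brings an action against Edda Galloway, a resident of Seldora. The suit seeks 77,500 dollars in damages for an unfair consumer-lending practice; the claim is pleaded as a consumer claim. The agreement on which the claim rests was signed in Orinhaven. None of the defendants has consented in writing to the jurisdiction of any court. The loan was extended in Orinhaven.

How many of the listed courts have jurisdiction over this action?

1

The Civil Court of Lorholm:
  (a) The claim does not concern real property. Not satisfied.
  (b) The operative events occurred in Orinhaven, not Lorholm. However, the claim is a consumer claim, so the 'unless' proviso supplies this condition. Condition met.
  (c) The amount in controversy is $77,500, within the 500,000 dollars ceiling, which satisfies one of the alternatives. Satisfied.
  (d) Soren Baptiste resides in Thornbourne. Condition met.
  → The court lacks jurisdiction.
The Orinhaven Court of Common Pleas:
  (a) No defendant is a corporation. Condition not met.
  (b) The contract was executed in Orinhaven. Met.
  (c) The claim does not concern real property. Condition not met.
  (d) The claim is a consumer claim, not a contract claim. Met.
  (e) The amount in controversy is 77,500 dollars, above the 10,000 dollars ceiling. Nor does the 'unless' clause help: the claim is a consumer claim, not a tort claim. Fails.
  → The court lacks jurisdiction.
The Provincial Court of Sylhaven:
  (a) The claim does not concern real property; no defendant is a corporation — none of the alternatives is met. However, the amount in controversy is $77,500, which meets the $75,000 floor, so the 'unless' proviso supplies this condition. Condition met.
  (b) The claim is a consumer claim, not an employment claim. Satisfied.
  (c) The plaintiff resides in Thornbourne, which is not Seldora. Condition met.
  (d) The amount in controversy is $77,500, within the $250,000 ceiling. Satisfied.
  → All conditions met; jurisdiction exists.
The Lorholm Regional Court:
  (a) The plaintiff resides in Thornbourne, which is not Lorholm, which satisfies one of the alternatives. Met.
  (b) The claim is a consumer claim, not a tort claim — that alternative is enough. Condition met.
  (c) No such written consent has been filed; the defendant resides in Seldora, not Lorholm — every alternative fails. The proviso offers no rescue either, since the claim is a consumer claim, not a property claim. Not satisfied.
  (d) The plaintiff resides in Thornbourne, not Lorholm. Not satisfied.
  → Not every requirement is met — no jurisdiction.
Courts with jurisdiction: the Provincial Court of Sylhaven — 1 in total.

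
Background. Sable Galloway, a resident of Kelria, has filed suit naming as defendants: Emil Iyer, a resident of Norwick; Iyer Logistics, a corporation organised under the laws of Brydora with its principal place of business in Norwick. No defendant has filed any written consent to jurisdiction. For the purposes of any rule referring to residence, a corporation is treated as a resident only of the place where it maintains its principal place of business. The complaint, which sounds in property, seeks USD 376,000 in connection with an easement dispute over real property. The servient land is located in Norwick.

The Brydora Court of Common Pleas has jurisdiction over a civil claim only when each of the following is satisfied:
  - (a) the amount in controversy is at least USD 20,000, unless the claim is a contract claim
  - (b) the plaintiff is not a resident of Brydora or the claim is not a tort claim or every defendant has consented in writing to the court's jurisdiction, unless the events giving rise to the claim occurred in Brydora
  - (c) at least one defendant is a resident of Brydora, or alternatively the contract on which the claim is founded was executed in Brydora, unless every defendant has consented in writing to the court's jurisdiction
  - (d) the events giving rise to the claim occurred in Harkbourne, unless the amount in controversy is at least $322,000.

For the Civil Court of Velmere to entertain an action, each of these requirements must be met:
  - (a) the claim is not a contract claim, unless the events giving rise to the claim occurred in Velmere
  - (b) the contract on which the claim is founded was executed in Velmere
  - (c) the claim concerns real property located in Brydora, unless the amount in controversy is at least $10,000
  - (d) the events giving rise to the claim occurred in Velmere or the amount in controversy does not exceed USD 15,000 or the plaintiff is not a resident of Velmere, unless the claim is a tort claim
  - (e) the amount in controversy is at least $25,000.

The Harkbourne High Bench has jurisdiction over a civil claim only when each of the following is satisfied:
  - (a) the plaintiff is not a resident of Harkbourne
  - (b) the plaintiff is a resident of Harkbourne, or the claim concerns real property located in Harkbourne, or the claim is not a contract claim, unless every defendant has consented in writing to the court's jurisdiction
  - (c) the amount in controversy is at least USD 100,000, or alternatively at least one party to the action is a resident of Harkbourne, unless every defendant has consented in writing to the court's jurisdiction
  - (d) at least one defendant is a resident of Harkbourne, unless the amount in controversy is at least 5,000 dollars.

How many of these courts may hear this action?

The Brydora Court of Common Pleas:
  (a) The amount in controversy is USD 376,000, which meets the $20,000 floor. Satisfied.
  (b) The plaintiff resides in Kelria, which is not Brydora, which satisfies one of the alternatives. Satisfied.
  (c) No defendant resides in Brydora (they reside in Norwick, Norwick); no contract (and hence no place of execution) is alleged — none of the alternatives is met. And no such written consent has been filed, so the proviso does not save it. Condition not met.
  (d) The operative events occurred in Norwick, not Harkbourne. But the amount in controversy is 376,000 dollars, which meets the USD 322,000 floor, and the 'unless' clause therefore excuses the requirement. Met.
  → The court lacks jurisdiction.
The Civil Court of Velmere:
  (a) The claim is a property claim, not a contract claim. Satisfied.
  (b) No contract (and hence no place of execution) is alleged. Not satisfied.
  (c) The property lies in Norwick, not Brydora. But the amount in controversy is $376,000, which meets the $10,000 floor, and the 'unless' clause therefore excuses the requirement. Met.
  (d) The plaintiff resides in Kelria, which is not Velmere, so one alternative holds. Satisfied.
  (e) The amount in controversy is $376,000, which meets the USD 25,000 floor. Satisfied.
  → The court lacks jurisdiction.
The Harkbourne High Bench:
  (a) The plaintiff resides in Kelria, which is not Harkbourne. Met.
  (b) The claim is a property claim, not a contract claim — that alternative is enough. Satisfied.
  (c) The amount in controversy is 376,000 dollars, which meets the 100,000 dollars floor — that alternative is enough. Met.
  (d) No defendant resides in Harkbourne (they reside in Norwick, Norwick). However, the amount in controversy is USD 376,000, which meets the USD 5,000 floor, so the 'unless' proviso supplies this condition. Condition met.
  → Jurisdiction lies.
Courts with jurisdiction: the Harkbourne High Bench — 1 in total.

1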